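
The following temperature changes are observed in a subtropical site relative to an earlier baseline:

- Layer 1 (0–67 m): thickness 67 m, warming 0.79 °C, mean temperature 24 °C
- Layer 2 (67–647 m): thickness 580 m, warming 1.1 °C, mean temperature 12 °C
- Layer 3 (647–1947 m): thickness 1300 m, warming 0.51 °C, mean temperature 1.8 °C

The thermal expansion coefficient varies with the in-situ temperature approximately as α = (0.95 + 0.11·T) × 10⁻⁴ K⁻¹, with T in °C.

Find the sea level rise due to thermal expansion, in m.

0.240 m of thermosteric rise

Layer 1: α = (0.95 + 0.11×24)×10⁻⁴ = 3.59×10⁻⁴ K⁻¹
Layer 2: α = (0.95 + 0.11×12)×10⁻⁴ = 2.27×10⁻⁴ K⁻¹
Layer 3: α = (0.95 + 0.11×1.8)×10⁻⁴ = 1.148×10⁻⁴ K⁻¹
0–67 m: 0.79 × 67 × 3.59×10⁻⁴ = 0.01900187 m
2.27×10⁻⁴ × 1.1 × 580 = 0.144826 m
Layer 3: 1300 × 1.148×10⁻⁴ × 0.51 = 0.0761124 m
Δh = 0.01900187 + 0.144826 + 0.0761124 = 0.23994027 m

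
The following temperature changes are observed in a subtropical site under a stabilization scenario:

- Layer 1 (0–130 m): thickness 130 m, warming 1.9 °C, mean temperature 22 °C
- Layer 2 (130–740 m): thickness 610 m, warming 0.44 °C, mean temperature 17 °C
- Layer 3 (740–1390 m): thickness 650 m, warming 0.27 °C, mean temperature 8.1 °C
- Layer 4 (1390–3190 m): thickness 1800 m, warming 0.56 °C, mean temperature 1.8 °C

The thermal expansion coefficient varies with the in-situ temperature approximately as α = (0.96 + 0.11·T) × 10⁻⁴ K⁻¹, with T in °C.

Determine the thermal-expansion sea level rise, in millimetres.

Δh = 309 mm

Layer 1: α = (0.96 + 0.11×22)×10⁻⁴ = 3.38×10⁻⁴ K⁻¹
Layer 2: α = (0.96 + 0.11×17)×10⁻⁴ = 2.83×10⁻⁴ K⁻¹
Layer 3: α = (0.96 + 0.11×8.1)×10⁻⁴ = 1.851×10⁻⁴ K⁻¹
Layer 4: α = (0.96 + 0.11×1.8)×10⁻⁴ = 1.158×10⁻⁴ K⁻¹
0–130 m: 1.9 × 3.38×10⁻⁴ × 130 = 0.083486 m
130–740 m: 0.44 × 610 × 2.83×10⁻⁴ = 0.0759572 m
Layer 3: 650 × 0.27 × 1.851×10⁻⁴ = 0.03248505 m
1390–3190 m: 1.158×10⁻⁴ × 0.56 × 1800 = 0.1167264 m
Δh = 0.083486 + 0.0759572 + 0.03248505 + 0.1167264 = 0.30865465 m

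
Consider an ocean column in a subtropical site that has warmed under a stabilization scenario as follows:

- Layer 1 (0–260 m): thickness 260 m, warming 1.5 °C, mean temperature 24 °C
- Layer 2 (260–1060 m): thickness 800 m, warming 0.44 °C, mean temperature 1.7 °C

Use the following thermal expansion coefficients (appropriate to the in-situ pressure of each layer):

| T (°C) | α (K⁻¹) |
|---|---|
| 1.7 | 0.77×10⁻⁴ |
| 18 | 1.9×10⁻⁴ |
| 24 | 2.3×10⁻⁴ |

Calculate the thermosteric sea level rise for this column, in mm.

Layer 1 at 24 °C → α = 2.3×10⁻⁴ K⁻¹
Layer 2 at 1.7 °C → α = 0.77×10⁻⁴ K⁻¹
2.3×10⁻⁴ × 1.5 × 260 = 0.08970 m
260–1060 m: 0.44 × 800 × 0.77×10⁻⁴ = 0.027104 m
Δh = 0.08970 + 0.027104 = 0.116804 m

Δh = 120 mm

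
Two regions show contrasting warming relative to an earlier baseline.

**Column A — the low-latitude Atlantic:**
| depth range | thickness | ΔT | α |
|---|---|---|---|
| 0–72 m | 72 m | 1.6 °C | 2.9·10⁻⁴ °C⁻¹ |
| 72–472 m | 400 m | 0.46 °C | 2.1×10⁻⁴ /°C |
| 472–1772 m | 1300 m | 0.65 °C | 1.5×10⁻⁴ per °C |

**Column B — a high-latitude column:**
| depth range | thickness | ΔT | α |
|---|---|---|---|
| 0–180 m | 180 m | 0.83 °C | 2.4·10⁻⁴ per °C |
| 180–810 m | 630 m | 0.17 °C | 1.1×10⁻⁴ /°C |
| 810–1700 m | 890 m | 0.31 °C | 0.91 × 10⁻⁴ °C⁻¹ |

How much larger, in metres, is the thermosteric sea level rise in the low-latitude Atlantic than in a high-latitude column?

0.13 m

A 0–72 m: 2.9×10⁻⁴ × 72 × 1.6 = 0.033408 m
A Layer 2: 2.1×10⁻⁴ × 0.46 × 400 = 0.03864 m
A 472–1772 m: 1.5×10⁻⁴ × 1300 × 0.65 = 0.12675 m
A total: 0.198798 m
B 180 × 2.4×10⁻⁴ × 0.83 = 0.035856 m
B Layer 2: 630 × 1.1×10⁻⁴ × 0.17 = 0.011781 m
B 810–1700 m: 0.31 × 890 × 0.91×10⁻⁴ = 0.0251069 m
B total: 0.0727439 m
Difference: 0.198798 − 0.0727439 = 0.1260541 m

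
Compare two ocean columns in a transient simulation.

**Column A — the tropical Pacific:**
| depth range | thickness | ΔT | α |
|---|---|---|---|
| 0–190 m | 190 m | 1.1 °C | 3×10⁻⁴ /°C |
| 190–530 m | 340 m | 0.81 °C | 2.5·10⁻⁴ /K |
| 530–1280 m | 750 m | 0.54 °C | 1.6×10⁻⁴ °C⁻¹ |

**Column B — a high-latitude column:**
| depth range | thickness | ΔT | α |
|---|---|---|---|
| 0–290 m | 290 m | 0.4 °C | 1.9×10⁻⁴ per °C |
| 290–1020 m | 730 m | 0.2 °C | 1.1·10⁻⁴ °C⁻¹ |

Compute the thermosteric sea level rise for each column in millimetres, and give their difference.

A 190 × 3×10⁻⁴ × 1.1 = 0.06270 m
A 190–530 m: 0.81 × 2.5×10⁻⁴ × 340 = 0.06885 m
A 530–1280 m: 0.54 × 750 × 1.6×10⁻⁴ = 0.06480 m
A total: 0.19635 m
B 0–290 m: 1.9×10⁻⁴ × 290 × 0.4 = 0.02204 m
B 290–1020 m: 1.1×10⁻⁴ × 0.2 × 730 = 0.01606 m
B total: 0.03810 m
Difference: 0.19635 − 0.03810 = 0.15825 m

A: 200 mm; B: 38 mm; difference 160 mm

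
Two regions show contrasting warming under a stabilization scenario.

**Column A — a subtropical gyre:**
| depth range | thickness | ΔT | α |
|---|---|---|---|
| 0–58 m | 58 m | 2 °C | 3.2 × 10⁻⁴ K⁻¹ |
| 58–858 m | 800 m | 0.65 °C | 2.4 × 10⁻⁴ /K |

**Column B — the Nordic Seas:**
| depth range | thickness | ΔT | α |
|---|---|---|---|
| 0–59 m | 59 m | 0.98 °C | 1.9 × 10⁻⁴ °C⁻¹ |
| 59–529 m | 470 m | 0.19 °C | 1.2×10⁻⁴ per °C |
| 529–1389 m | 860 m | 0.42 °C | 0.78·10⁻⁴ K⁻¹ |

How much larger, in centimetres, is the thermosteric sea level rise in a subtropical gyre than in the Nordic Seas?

Δh_A − Δh_B ≈ 11 cm

A 0–58 m: 2 × 3.2×10⁻⁴ × 58 = 0.03712 m
A Layer 2: 800 × 0.65 × 2.4×10⁻⁴ = 0.12480 m
A total: 0.16192 m
B Layer 1: 59 × 0.98 × 1.9×10⁻⁴ = 0.0109858 m
B 0.19 × 1.2×10⁻⁴ × 470 = 0.010716 m
B Layer 3: 0.42 × 0.78×10⁻⁴ × 860 = 0.0281736 m
B total: 0.0498754 m
Difference: 0.16192 − 0.0498754 = 0.1120446 m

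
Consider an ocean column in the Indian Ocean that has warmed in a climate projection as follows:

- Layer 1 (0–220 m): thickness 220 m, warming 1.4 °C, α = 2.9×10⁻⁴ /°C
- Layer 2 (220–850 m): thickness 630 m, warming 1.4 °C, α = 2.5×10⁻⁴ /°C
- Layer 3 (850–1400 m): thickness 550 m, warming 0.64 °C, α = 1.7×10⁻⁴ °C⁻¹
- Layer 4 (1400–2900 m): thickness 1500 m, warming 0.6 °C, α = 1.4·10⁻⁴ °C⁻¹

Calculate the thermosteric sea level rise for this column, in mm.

0–220 m: 220 × 1.4 × 2.9×10⁻⁴ = 0.08932 m
Layer 2: 2.5×10⁻⁴ × 630 × 1.4 = 0.22050 m
Layer 3: 1.7×10⁻⁴ × 550 × 0.64 = 0.05984 m
Layer 4: 1500 × 1.4×10⁻⁴ × 0.6 = 0.12600 m
Δh = 0.08932 + 0.22050 + 0.05984 + 0.12600 = 0.49566 m

500 mm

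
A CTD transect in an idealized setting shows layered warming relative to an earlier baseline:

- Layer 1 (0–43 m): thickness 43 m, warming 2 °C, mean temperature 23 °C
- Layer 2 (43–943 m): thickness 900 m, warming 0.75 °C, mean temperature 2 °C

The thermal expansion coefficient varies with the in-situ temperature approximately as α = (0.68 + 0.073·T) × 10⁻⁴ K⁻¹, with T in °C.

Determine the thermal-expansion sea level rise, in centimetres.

about 7.60 cm

Layer 1: α = (0.68 + 0.073×23)×10⁻⁴ = 2.359×10⁻⁴ K⁻¹
Layer 2: α = (0.68 + 0.073×2)×10⁻⁴ = 0.826×10⁻⁴ K⁻¹
0–43 m: 43 × 2 × 2.359×10⁻⁴ = 0.0202874 m
43–943 m: 900 × 0.826×10⁻⁴ × 0.75 = 0.055755 m
Δh = 0.0202874 + 0.055755 = 0.0760424 m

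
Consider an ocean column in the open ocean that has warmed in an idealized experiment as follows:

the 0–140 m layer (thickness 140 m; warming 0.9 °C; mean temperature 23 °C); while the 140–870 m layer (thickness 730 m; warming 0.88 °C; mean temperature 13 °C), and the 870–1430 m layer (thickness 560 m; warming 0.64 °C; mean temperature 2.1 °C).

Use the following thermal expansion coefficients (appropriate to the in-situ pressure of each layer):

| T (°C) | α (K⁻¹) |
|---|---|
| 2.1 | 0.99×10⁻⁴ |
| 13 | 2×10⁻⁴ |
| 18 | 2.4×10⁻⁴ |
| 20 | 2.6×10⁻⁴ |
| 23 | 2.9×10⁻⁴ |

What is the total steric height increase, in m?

Layer 1 at 23 °C → α = 2.9×10⁻⁴ K⁻¹
Layer 2 at 13 °C → α = 2×10⁻⁴ K⁻¹
Layer 3 at 2.1 °C → α = 0.99×10⁻⁴ K⁻¹
0–140 m: 0.9 × 140 × 2.9×10⁻⁴ = 0.03654 m
730 × 2×10⁻⁴ × 0.88 = 0.12848 m
0.64 × 560 × 0.99×10⁻⁴ = 0.0354816 m
Δh = 0.03654 + 0.12848 + 0.0354816 = 0.2005016 m ≈ 0.201 m

Δh ≈ 0.201 m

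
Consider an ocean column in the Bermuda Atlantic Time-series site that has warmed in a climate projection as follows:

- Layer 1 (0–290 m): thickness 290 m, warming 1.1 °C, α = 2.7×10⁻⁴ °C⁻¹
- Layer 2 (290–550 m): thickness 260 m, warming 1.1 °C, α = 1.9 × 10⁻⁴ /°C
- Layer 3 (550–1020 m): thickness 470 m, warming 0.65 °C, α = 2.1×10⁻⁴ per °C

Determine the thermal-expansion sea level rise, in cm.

20.5 cm of thermosteric rise

Layer 1: 2.7×10⁻⁴ × 1.1 × 290 = 0.08613 m
1.1 × 1.9×10⁻⁴ × 260 = 0.05434 m
470 × 2.1×10⁻⁴ × 0.65 = 0.064155 m
Δh = 0.08613 + 0.05434 + 0.064155 = 0.204625 m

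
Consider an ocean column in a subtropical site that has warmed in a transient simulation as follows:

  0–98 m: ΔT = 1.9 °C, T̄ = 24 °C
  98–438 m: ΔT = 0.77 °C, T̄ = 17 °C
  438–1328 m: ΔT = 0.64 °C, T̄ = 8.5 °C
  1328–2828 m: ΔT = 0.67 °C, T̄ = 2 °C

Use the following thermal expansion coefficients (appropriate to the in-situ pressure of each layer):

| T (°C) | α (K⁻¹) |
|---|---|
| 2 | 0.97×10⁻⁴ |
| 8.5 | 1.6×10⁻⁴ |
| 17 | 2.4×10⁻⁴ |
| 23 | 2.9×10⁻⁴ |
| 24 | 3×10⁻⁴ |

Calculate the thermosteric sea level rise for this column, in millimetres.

Layer 1 at 24 °C → α = 3×10⁻⁴ K⁻¹
Layer 2 at 17 °C → α = 2.4×10⁻⁴ K⁻¹
Layer 3 at 8.5 °C → α = 1.6×10⁻⁴ K⁻¹
Layer 4 at 2 °C → α = 0.97×10⁻⁴ K⁻¹
Layer 1: 98 × 1.9 × 3×10⁻⁴ = 0.05586 m
98–438 m: 0.77 × 340 × 2.4×10⁻⁴ = 0.062832 m
0.64 × 890 × 1.6×10⁻⁴ = 0.091136 m
1328–2828 m: 1500 × 0.67 × 0.97×10⁻⁴ = 0.097485 m
Δh = 0.05586 + 0.062832 + 0.091136 + 0.097485 = 0.307313 m

307 mm of thermosteric rise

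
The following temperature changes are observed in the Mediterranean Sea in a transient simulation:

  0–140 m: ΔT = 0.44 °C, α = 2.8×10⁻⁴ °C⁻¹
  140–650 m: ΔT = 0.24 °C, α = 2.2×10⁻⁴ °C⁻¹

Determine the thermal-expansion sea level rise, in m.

0.44 × 140 × 2.8×10⁻⁴ = 0.017248 m
140–650 m: 0.24 × 510 × 2.2×10⁻⁴ = 0.026928 m
Δh = 0.017248 + 0.026928 = 0.044176 m ≈ 0.0442 m

Δh = 0.0442 m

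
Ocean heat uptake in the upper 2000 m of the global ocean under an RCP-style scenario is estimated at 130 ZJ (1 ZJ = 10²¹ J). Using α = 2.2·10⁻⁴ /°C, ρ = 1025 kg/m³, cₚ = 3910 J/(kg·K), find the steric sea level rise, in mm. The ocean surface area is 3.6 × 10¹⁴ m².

19.8 mm of thermosteric rise

Per unit area: Q = 130×10²¹ / (3.6×10¹⁴) ≈ 3.611×10⁸ J/m²
Δh = αQ/(ρcₚ) = 2.2×10⁻⁴ × 3.611×10⁸ / (1025 × 3910) ≈ 0.019822 m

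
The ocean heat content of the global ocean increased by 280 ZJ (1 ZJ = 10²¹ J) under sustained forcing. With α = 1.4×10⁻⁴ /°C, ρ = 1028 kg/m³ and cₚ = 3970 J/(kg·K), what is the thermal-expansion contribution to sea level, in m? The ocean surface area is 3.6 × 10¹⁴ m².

Per unit area: Q = 280×10²¹ / (3.6×10¹⁴) ≈ 7.778×10⁸ J/m²
Δh = αQ/(ρcₚ) = 1.4×10⁻⁴ × 7.778×10⁸ / (1028 × 3970) ≈ 0.026682 m

Δh ≈ 0.0267 m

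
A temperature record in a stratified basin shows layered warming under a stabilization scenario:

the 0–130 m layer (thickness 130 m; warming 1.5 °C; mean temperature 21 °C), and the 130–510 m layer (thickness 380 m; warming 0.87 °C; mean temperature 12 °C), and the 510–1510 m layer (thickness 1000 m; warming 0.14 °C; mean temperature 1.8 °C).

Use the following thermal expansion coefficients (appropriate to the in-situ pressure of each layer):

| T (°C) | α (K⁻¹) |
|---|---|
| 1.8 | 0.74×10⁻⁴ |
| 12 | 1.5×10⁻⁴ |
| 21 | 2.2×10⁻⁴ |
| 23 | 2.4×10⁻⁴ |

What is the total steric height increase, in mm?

Δh ≈ 103 mm

Layer 1 at 21 °C → α = 2.2×10⁻⁴ K⁻¹
Layer 2 at 12 °C → α = 1.5×10⁻⁴ K⁻¹
Layer 3 at 1.8 °C → α = 0.74×10⁻⁴ K⁻¹
Layer 1: 1.5 × 130 × 2.2×10⁻⁴ = 0.04290 m
380 × 0.87 × 1.5×10⁻⁴ = 0.04959 m
Layer 3: 1000 × 0.14 × 0.74×10⁻⁴ = 0.01036 m
Δh = 0.04290 + 0.04959 + 0.01036 = 0.10285 m ≈ 103 mm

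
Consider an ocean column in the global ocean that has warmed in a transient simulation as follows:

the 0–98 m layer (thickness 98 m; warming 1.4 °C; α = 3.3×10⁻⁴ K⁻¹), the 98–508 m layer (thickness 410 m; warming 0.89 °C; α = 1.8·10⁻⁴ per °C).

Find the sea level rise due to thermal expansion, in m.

about 0.11 m

3.3×10⁻⁴ × 1.4 × 98 = 0.045276 m
0.89 × 410 × 1.8×10⁻⁴ = 0.065682 m
Δh = 0.045276 + 0.065682 = 0.110958 m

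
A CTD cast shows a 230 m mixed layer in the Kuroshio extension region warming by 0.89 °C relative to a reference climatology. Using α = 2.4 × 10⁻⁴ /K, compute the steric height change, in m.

Δh = αΔT·H = 2.4×10⁻⁴ × 0.89 × 230 = 0.049128 m

Δh = 0.0491 m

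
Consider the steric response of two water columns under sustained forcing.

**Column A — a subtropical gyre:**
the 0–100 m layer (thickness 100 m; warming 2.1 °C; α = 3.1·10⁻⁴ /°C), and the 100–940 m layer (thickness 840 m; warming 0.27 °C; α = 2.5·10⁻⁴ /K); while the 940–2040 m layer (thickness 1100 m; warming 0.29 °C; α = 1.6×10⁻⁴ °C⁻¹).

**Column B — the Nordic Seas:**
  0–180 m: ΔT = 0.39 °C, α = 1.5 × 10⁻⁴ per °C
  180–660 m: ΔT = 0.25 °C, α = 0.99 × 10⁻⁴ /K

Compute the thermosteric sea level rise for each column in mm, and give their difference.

A 0–100 m: 3.1×10⁻⁴ × 2.1 × 100 = 0.06510 m
A 100–940 m: 840 × 0.27 × 2.5×10⁻⁴ = 0.05670 m
A 1.6×10⁻⁴ × 0.29 × 1100 = 0.05104 m
A total: 0.17284 m
B 180 × 0.39 × 1.5×10⁻⁴ = 0.01053 m
B 180–660 m: 0.99×10⁻⁴ × 480 × 0.25 = 0.01188 m
B total: 0.02241 m
Difference: 0.17284 − 0.02241 = 0.15043 m

Δh_A ≈ 170 mm, Δh_B ≈ 22 mm; difference ≈ 150 mm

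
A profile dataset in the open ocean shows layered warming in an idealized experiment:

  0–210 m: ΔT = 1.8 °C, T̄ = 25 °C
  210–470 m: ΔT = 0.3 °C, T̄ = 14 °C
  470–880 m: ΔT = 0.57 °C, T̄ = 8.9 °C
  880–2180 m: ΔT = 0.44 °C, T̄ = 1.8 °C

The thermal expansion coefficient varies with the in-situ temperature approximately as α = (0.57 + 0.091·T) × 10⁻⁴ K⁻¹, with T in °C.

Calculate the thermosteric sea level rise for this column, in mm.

Layer 1: α = (0.57 + 0.091×25)×10⁻⁴ = 2.845×10⁻⁴ K⁻¹
Layer 2: α = (0.57 + 0.091×14)×10⁻⁴ = 1.844×10⁻⁴ K⁻¹
Layer 3: α = (0.57 + 0.091×8.9)×10⁻⁴ = 1.3799×10⁻⁴ K⁻¹
Layer 4: α = (0.57 + 0.091×1.8)×10⁻⁴ = 0.7338×10⁻⁴ K⁻¹
1.8 × 2.845×10⁻⁴ × 210 = 0.107541 m
210–470 m: 260 × 0.3 × 1.844×10⁻⁴ = 0.0143832 m
470–880 m: 1.3799×10⁻⁴ × 410 × 0.57 = 0.032248263 m
1300 × 0.44 × 0.7338×10⁻⁴ = 0.04197336 m
Δh = 0.107541 + 0.0143832 + 0.032248263 + 0.04197336 = 0.196145823 m

Δh = 196 mm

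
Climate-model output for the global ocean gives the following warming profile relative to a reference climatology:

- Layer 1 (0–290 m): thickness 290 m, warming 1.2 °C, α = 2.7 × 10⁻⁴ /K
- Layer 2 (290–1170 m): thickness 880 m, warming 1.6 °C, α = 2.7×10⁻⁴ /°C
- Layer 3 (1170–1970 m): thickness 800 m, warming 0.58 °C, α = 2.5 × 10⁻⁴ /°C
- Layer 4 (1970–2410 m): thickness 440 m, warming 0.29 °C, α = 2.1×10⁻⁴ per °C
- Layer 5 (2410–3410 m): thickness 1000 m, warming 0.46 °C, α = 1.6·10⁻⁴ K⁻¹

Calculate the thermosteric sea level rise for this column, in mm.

Δh = 691 mm

2.7×10⁻⁴ × 290 × 1.2 = 0.09396 m
290–1170 m: 2.7×10⁻⁴ × 1.6 × 880 = 0.38016 m
Layer 3: 0.58 × 2.5×10⁻⁴ × 800 = 0.11600 m
Layer 4: 2.1×10⁻⁴ × 0.29 × 440 = 0.026796 m
2410–3410 m: 1.6×10⁻⁴ × 0.46 × 1000 = 0.07360 m
Δh = 0.09396 + 0.38016 + 0.11600 + 0.026796 + 0.07360 = 0.690516 m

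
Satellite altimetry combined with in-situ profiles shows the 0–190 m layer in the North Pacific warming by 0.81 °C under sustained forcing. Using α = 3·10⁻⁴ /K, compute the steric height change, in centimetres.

Δh = αΔT·H = 3×10⁻⁴ × 0.81 × 190 = 0.04617 m

Δh ≈ 4.62 cm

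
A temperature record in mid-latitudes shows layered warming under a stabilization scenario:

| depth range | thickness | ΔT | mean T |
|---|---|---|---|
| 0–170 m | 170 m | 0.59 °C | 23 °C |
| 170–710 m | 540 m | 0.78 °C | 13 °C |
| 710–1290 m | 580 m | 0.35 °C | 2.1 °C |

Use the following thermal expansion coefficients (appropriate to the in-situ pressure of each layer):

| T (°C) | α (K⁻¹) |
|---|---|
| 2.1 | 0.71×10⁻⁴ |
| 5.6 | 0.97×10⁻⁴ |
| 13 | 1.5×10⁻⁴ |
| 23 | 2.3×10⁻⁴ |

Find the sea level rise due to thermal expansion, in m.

Layer 1 at 23 °C → α = 2.3×10⁻⁴ K⁻¹
Layer 2 at 13 °C → α = 1.5×10⁻⁴ K⁻¹
Layer 3 at 2.1 °C → α = 0.71×10⁻⁴ K⁻¹
0–170 m: 2.3×10⁻⁴ × 0.59 × 170 = 0.023069 m
0.78 × 1.5×10⁻⁴ × 540 = 0.06318 m
710–1290 m: 580 × 0.71×10⁻⁴ × 0.35 = 0.014413 m
Δh = 0.023069 + 0.06318 + 0.014413 = 0.100662 m ≈ 0.101 m

about 0.101 m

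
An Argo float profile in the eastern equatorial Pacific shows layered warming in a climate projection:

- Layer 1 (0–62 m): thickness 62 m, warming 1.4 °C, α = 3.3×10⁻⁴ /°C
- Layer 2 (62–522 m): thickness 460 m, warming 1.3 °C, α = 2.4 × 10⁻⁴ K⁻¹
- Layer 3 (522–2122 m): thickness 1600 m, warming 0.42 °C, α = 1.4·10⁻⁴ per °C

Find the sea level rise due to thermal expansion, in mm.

3.3×10⁻⁴ × 1.4 × 62 = 0.028644 m
Layer 2: 1.3 × 2.4×10⁻⁴ × 460 = 0.14352 m
Layer 3: 1600 × 1.4×10⁻⁴ × 0.42 = 0.09408 m
Δh = 0.028644 + 0.14352 + 0.09408 = 0.266244 m

266 mm of thermosteric rise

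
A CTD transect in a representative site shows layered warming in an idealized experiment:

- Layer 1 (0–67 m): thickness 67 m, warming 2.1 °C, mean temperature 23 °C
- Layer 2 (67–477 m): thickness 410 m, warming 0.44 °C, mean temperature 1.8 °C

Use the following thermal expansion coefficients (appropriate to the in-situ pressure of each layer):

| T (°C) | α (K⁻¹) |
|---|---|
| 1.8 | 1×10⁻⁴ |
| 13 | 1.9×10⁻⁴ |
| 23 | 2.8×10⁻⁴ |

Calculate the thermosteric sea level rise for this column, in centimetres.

5.7 cm of thermosteric rise

Layer 1 at 23 °C → α = 2.8×10⁻⁴ K⁻¹
Layer 2 at 1.8 °C → α = 1×10⁻⁴ K⁻¹
2.8×10⁻⁴ × 2.1 × 67 = 0.039396 m
67–477 m: 0.44 × 1×10⁻⁴ × 410 = 0.01804 m
Δh = 0.039396 + 0.01804 = 0.057436 m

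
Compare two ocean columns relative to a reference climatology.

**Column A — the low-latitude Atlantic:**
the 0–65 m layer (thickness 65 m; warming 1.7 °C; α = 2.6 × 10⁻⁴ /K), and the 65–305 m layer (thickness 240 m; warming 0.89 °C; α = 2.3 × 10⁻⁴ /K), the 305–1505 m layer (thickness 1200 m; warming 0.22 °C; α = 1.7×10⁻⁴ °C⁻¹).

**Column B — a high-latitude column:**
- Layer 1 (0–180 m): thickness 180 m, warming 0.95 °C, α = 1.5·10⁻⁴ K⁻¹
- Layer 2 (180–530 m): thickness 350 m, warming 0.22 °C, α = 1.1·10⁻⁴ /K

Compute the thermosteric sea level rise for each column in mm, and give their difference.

A Layer 1: 2.6×10⁻⁴ × 65 × 1.7 = 0.02873 m
A Layer 2: 0.89 × 240 × 2.3×10⁻⁴ = 0.049128 m
A 305–1505 m: 1.7×10⁻⁴ × 1200 × 0.22 = 0.04488 m
A total: 0.122738 m
B Layer 1: 1.5×10⁻⁴ × 0.95 × 180 = 0.02565 m
B 180–530 m: 350 × 0.22 × 1.1×10⁻⁴ = 0.00847 m
B total: 0.03412 m
Difference: 0.122738 − 0.03412 = 0.088618 m

Δh_A ≈ 123 mm, Δh_B ≈ 34.1 mm; difference ≈ 88.6 mm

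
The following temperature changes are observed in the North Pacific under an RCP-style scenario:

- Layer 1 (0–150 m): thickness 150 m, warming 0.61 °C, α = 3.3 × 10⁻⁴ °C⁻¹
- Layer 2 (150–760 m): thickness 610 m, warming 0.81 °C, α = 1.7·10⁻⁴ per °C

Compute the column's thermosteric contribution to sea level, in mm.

0–150 m: 0.61 × 150 × 3.3×10⁻⁴ = 0.030195 m
1.7×10⁻⁴ × 610 × 0.81 = 0.083997 m
Δh = 0.030195 + 0.083997 = 0.114192 m

114 mm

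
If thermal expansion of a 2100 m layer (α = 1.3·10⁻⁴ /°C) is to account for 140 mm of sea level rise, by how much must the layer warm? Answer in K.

ΔT = Δh/(αH) = 0.14 / (1.3×10⁻⁴ × 2100) ≈ 0.5128 K

about 0.513 K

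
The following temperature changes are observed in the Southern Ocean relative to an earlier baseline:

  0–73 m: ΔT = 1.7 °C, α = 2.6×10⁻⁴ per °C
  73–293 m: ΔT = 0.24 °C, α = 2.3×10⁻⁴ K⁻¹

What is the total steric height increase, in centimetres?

73 × 2.6×10⁻⁴ × 1.7 = 0.032266 m
Layer 2: 220 × 2.3×10⁻⁴ × 0.24 = 0.012144 m
Δh = 0.032266 + 0.012144 = 0.04441 m

4.44 cm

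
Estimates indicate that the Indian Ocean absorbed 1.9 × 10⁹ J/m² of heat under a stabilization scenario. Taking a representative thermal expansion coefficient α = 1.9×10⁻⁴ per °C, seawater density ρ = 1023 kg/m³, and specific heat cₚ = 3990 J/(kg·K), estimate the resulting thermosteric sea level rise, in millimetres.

Δh = αQ/(ρcₚ) = 1.9×10⁻⁴ × 1.9×10⁹ / (1023 × 3990) ≈ 0.088442 m

88 mm of thermosteric rise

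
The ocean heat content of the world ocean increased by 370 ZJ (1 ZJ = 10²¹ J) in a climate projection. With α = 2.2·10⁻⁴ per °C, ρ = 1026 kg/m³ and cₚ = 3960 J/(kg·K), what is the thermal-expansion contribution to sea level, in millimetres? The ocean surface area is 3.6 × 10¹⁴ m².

Per unit area: Q = 370×10²¹ / (3.6×10¹⁴) ≈ 1.028×10⁹ J/m²
Δh = αQ/(ρcₚ) = 2.2×10⁻⁴ × 1.028×10⁹ / (1026 × 3960) ≈ 0.055664 m

Δh = 55.7 mm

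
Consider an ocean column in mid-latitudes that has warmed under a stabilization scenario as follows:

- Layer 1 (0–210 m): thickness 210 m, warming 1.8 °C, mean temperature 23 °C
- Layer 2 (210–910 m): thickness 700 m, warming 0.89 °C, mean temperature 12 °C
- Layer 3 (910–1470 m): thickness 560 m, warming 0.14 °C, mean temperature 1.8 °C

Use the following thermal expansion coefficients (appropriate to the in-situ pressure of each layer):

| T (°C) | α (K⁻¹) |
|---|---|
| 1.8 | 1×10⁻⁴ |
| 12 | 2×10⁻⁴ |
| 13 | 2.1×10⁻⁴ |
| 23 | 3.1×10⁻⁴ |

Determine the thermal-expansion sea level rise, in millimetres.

Layer 1 at 23 °C → α = 3.1×10⁻⁴ K⁻¹
Layer 2 at 12 °C → α = 2×10⁻⁴ K⁻¹
Layer 3 at 1.8 °C → α = 1×10⁻⁴ K⁻¹
Layer 1: 210 × 1.8 × 3.1×10⁻⁴ = 0.11718 m
210–910 m: 0.89 × 700 × 2×10⁻⁴ = 0.12460 m
Layer 3: 0.14 × 560 × 1×10⁻⁴ = 0.00784 m
Δh = 0.11718 + 0.12460 + 0.00784 = 0.24962 m

250 mm of thermosteric rise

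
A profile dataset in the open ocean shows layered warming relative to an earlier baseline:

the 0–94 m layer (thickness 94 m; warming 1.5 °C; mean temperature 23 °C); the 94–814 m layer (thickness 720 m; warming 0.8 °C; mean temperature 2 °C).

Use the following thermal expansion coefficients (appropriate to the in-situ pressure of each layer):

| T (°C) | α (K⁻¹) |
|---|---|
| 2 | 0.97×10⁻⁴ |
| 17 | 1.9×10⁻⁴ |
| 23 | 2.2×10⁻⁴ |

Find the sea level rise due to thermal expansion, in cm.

Layer 1 at 23 °C → α = 2.2×10⁻⁴ K⁻¹
Layer 2 at 2 °C → α = 0.97×10⁻⁴ K⁻¹
2.2×10⁻⁴ × 1.5 × 94 = 0.03102 m
Layer 2: 0.97×10⁻⁴ × 720 × 0.8 = 0.055872 m
Δh = 0.03102 + 0.055872 = 0.086892 m ≈ 8.69 cm

about 8.69 cm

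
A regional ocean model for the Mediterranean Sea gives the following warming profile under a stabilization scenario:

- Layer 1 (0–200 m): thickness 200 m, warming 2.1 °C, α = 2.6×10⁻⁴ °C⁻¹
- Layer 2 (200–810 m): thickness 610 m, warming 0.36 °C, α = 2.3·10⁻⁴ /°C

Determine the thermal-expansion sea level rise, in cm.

200 × 2.6×10⁻⁴ × 2.1 = 0.10920 m
0.36 × 2.3×10⁻⁴ × 610 = 0.050508 m
Δh = 0.10920 + 0.050508 = 0.159708 m ≈ 16 cm

Δh ≈ 16 cm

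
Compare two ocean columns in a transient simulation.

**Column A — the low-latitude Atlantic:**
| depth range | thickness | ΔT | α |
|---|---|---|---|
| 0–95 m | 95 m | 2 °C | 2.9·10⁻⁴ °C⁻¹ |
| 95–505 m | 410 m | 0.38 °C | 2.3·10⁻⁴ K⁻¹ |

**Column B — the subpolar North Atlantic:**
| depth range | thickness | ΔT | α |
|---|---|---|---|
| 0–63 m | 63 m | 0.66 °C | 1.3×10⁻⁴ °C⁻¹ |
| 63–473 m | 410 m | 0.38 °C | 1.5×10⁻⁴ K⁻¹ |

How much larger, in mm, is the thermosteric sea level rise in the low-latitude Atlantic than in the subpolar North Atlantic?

A 0–95 m: 2 × 95 × 2.9×10⁻⁴ = 0.05510 m
A 0.38 × 410 × 2.3×10⁻⁴ = 0.035834 m
A total: 0.090934 m
B 1.3×10⁻⁴ × 63 × 0.66 = 0.0054054 m
B 63–473 m: 1.5×10⁻⁴ × 410 × 0.38 = 0.02337 m
B total: 0.0287754 m
Difference: 0.090934 − 0.0287754 = 0.0621586 m

Δh_A − Δh_B ≈ 62.2 mm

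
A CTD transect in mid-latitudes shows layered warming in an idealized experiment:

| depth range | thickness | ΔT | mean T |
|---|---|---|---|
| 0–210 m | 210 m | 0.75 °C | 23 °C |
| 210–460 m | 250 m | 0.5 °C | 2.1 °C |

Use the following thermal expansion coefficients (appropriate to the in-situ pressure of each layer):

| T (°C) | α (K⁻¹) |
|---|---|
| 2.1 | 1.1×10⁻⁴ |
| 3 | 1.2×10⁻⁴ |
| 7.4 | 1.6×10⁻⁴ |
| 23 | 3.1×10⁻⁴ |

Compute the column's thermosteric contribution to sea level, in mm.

63 mm

Layer 1 at 23 °C → α = 3.1×10⁻⁴ K⁻¹
Layer 2 at 2.1 °C → α = 1.1×10⁻⁴ K⁻¹
Layer 1: 210 × 0.75 × 3.1×10⁻⁴ = 0.048825 m
210–460 m: 0.5 × 1.1×10⁻⁴ × 250 = 0.01375 m
Δh = 0.048825 + 0.01375 = 0.062575 m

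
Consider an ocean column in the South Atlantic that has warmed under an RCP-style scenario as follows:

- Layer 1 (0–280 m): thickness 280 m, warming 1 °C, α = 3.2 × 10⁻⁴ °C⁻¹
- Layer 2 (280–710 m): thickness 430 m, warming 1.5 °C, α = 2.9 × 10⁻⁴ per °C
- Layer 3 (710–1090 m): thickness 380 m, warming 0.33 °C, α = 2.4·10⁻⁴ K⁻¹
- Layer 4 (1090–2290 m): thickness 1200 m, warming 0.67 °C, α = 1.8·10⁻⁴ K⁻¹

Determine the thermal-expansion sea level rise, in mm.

451 mm

1 × 280 × 3.2×10⁻⁴ = 0.08960 m
2.9×10⁻⁴ × 1.5 × 430 = 0.18705 m
Layer 3: 380 × 0.33 × 2.4×10⁻⁴ = 0.030096 m
0.67 × 1200 × 1.8×10⁻⁴ = 0.14472 m
Δh = 0.08960 + 0.18705 + 0.030096 + 0.14472 = 0.451466 m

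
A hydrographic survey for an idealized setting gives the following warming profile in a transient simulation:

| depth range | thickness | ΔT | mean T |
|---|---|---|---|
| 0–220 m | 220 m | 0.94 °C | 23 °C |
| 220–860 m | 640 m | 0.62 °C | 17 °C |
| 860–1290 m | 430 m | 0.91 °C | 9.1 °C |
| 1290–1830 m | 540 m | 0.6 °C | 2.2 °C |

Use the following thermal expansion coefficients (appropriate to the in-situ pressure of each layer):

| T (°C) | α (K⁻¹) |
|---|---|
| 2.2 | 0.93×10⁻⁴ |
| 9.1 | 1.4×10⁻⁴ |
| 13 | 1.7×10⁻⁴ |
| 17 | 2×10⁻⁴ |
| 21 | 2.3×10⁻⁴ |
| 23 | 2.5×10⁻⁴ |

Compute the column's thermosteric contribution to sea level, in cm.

21.6 cm

Layer 1 at 23 °C → α = 2.5×10⁻⁴ K⁻¹
Layer 2 at 17 °C → α = 2×10⁻⁴ K⁻¹
Layer 3 at 9.1 °C → α = 1.4×10⁻⁴ K⁻¹
Layer 4 at 2.2 °C → α = 0.93×10⁻⁴ K⁻¹
Layer 1: 220 × 2.5×10⁻⁴ × 0.94 = 0.05170 m
220–860 m: 640 × 0.62 × 2×10⁻⁴ = 0.07936 m
1.4×10⁻⁴ × 430 × 0.91 = 0.054782 m
0.6 × 0.93×10⁻⁴ × 540 = 0.030132 m
Δh = 0.05170 + 0.07936 + 0.054782 + 0.030132 = 0.215974 m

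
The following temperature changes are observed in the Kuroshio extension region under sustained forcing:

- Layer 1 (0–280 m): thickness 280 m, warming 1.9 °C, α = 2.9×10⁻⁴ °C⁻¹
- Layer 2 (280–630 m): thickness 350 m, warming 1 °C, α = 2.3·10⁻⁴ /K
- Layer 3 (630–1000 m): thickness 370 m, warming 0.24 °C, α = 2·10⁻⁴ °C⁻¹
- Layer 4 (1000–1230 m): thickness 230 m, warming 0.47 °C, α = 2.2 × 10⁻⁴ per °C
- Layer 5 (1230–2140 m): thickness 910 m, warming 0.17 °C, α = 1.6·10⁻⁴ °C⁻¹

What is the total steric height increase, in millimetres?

0–280 m: 2.9×10⁻⁴ × 1.9 × 280 = 0.15428 m
Layer 2: 350 × 1 × 2.3×10⁻⁴ = 0.08050 m
630–1000 m: 370 × 2×10⁻⁴ × 0.24 = 0.01776 m
1000–1230 m: 0.47 × 2.2×10⁻⁴ × 230 = 0.023782 m
1230–2140 m: 910 × 0.17 × 1.6×10⁻⁴ = 0.024752 m
Δh = 0.15428 + 0.08050 + 0.01776 + 0.023782 + 0.024752 = 0.301074 m ≈ 300 mm

Δh ≈ 300 mm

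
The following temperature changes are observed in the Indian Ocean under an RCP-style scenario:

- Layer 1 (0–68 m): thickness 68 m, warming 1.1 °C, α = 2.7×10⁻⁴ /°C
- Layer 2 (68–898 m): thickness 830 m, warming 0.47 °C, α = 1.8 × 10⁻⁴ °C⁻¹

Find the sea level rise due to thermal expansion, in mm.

Layer 1: 68 × 2.7×10⁻⁴ × 1.1 = 0.020196 m
Layer 2: 830 × 1.8×10⁻⁴ × 0.47 = 0.070218 m
Δh = 0.020196 + 0.070218 = 0.090414 m

Δh = 90.4 mm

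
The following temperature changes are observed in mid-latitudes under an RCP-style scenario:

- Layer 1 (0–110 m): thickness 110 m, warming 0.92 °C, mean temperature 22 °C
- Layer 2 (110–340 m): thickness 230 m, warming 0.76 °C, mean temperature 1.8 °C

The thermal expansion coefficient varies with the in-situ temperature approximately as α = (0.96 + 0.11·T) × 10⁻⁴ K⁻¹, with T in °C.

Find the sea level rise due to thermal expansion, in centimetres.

Δh ≈ 5.4 cm

Layer 1: α = (0.96 + 0.11×22)×10⁻⁴ = 3.38×10⁻⁴ K⁻¹
Layer 2: α = (0.96 + 0.11×1.8)×10⁻⁴ = 1.158×10⁻⁴ K⁻¹
0–110 m: 3.38×10⁻⁴ × 110 × 0.92 = 0.0342056 m
110–340 m: 1.158×10⁻⁴ × 230 × 0.76 = 0.02024184 m
Δh = 0.0342056 + 0.02024184 = 0.05444744 m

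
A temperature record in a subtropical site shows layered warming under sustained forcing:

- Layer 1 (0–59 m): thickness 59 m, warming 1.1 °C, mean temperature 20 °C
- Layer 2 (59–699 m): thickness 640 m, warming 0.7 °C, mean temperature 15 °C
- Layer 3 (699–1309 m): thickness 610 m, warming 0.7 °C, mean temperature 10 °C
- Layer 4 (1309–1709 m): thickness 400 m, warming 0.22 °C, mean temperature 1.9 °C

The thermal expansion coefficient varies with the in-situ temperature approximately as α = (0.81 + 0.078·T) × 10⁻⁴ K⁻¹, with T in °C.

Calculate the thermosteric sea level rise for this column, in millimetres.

180 mm of thermosteric rise

Layer 1: α = (0.81 + 0.078×20)×10⁻⁴ = 2.37×10⁻⁴ K⁻¹
Layer 2: α = (0.81 + 0.078×15)×10⁻⁴ = 1.98×10⁻⁴ K⁻¹
Layer 3: α = (0.81 + 0.078×10)×10⁻⁴ = 1.59×10⁻⁴ K⁻¹
Layer 4: α = (0.81 + 0.078×1.9)×10⁻⁴ = 0.9582×10⁻⁴ K⁻¹
1.1 × 2.37×10⁻⁴ × 59 = 0.0153813 m
Layer 2: 0.7 × 1.98×10⁻⁴ × 640 = 0.088704 m
699–1309 m: 0.7 × 1.59×10⁻⁴ × 610 = 0.067893 m
Layer 4: 0.22 × 400 × 0.9582×10⁻⁴ = 0.00843216 m
Δh = 0.0153813 + 0.088704 + 0.067893 + 0.00843216 = 0.18041046 m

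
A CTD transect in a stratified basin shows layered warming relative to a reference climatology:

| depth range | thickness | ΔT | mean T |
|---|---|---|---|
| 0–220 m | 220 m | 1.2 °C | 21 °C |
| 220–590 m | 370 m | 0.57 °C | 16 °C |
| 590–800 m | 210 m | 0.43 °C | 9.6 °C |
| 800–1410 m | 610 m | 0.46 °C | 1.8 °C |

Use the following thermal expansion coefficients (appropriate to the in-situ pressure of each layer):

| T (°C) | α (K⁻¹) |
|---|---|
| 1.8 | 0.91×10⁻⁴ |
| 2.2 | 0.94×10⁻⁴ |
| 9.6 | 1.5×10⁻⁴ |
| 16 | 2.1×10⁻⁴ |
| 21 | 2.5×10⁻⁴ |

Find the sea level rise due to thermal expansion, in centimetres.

Δh = 14.9 cm

Layer 1 at 21 °C → α = 2.5×10⁻⁴ K⁻¹
Layer 2 at 16 °C → α = 2.1×10⁻⁴ K⁻¹
Layer 3 at 9.6 °C → α = 1.5×10⁻⁴ K⁻¹
Layer 4 at 1.8 °C → α = 0.91×10⁻⁴ K⁻¹
1.2 × 220 × 2.5×10⁻⁴ = 0.06600 m
370 × 0.57 × 2.1×10⁻⁴ = 0.044289 m
Layer 3: 0.43 × 1.5×10⁻⁴ × 210 = 0.013545 m
800–1410 m: 0.46 × 610 × 0.91×10⁻⁴ = 0.0255346 m
Δh = 0.06600 + 0.044289 + 0.013545 + 0.0255346 = 0.1493686 m ≈ 14.9 cm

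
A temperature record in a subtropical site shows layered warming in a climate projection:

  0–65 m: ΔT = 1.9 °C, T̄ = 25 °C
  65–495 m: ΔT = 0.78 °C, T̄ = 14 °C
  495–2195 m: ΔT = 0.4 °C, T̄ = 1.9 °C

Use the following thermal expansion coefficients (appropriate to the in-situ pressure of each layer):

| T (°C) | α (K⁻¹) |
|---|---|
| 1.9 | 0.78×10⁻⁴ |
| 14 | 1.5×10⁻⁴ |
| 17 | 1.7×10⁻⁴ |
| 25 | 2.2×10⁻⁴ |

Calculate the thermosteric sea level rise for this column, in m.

Δh ≈ 0.13 m

Layer 1 at 25 °C → α = 2.2×10⁻⁴ K⁻¹
Layer 2 at 14 °C → α = 1.5×10⁻⁴ K⁻¹
Layer 3 at 1.9 °C → α = 0.78×10⁻⁴ K⁻¹
65 × 2.2×10⁻⁴ × 1.9 = 0.02717 m
430 × 0.78 × 1.5×10⁻⁴ = 0.05031 m
495–2195 m: 0.78×10⁻⁴ × 0.4 × 1700 = 0.05304 m
Δh = 0.02717 + 0.05031 + 0.05304 = 0.13052 m ≈ 0.13 m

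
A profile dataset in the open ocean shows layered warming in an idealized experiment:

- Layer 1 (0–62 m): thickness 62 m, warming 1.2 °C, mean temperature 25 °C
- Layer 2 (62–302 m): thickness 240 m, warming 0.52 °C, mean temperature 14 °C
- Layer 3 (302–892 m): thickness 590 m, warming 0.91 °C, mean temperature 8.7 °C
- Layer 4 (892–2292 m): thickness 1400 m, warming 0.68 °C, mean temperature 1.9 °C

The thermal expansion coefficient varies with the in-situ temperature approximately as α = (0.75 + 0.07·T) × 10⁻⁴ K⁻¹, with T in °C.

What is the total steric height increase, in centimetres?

about 20 cm

Layer 1: α = (0.75 + 0.07×25)×10⁻⁴ = 2.5×10⁻⁴ K⁻¹
Layer 2: α = (0.75 + 0.07×14)×10⁻⁴ = 1.73×10⁻⁴ K⁻¹
Layer 3: α = (0.75 + 0.07×8.7)×10⁻⁴ = 1.359×10⁻⁴ K⁻¹
Layer 4: α = (0.75 + 0.07×1.9)×10⁻⁴ = 0.883×10⁻⁴ K⁻¹
1.2 × 62 × 2.5×10⁻⁴ = 0.01860 m
0.52 × 240 × 1.73×10⁻⁴ = 0.0215904 m
302–892 m: 0.91 × 590 × 1.359×10⁻⁴ = 0.07296471 m
892–2292 m: 0.883×10⁻⁴ × 1400 × 0.68 = 0.0840616 m
Δh = 0.01860 + 0.0215904 + 0.07296471 + 0.0840616 = 0.19721671 m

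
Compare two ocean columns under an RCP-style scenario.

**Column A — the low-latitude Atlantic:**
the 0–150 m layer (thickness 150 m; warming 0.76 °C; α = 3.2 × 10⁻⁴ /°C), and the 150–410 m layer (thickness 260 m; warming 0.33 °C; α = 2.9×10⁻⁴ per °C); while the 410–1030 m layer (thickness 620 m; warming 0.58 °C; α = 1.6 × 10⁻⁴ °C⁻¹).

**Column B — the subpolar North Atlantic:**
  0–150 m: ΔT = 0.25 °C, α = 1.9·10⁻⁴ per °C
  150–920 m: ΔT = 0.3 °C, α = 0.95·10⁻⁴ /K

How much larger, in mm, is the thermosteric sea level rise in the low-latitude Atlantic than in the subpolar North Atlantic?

90 mm larger

A Layer 1: 150 × 3.2×10⁻⁴ × 0.76 = 0.03648 m
A 150–410 m: 2.9×10⁻⁴ × 260 × 0.33 = 0.024882 m
A 410–1030 m: 0.58 × 1.6×10⁻⁴ × 620 = 0.057536 m
A total: 0.118898 m
B Layer 1: 1.9×10⁻⁴ × 0.25 × 150 = 0.007125 m
B 150–920 m: 770 × 0.3 × 0.95×10⁻⁴ = 0.021945 m
B total: 0.02907 m
Difference: 0.118898 − 0.02907 = 0.089828 m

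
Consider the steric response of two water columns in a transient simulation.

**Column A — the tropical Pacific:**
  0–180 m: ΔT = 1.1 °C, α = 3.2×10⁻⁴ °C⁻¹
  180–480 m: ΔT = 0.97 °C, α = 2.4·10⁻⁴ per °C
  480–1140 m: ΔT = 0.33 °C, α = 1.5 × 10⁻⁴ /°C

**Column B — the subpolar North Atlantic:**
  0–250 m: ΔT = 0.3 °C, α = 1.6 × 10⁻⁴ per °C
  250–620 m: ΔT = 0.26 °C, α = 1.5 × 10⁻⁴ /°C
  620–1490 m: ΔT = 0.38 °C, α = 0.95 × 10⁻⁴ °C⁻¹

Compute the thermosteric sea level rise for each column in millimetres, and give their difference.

Δh_A ≈ 170 mm, Δh_B ≈ 58 mm; difference ≈ 110 mm

A 0–180 m: 1.1 × 3.2×10⁻⁴ × 180 = 0.06336 m
A 180–480 m: 0.97 × 300 × 2.4×10⁻⁴ = 0.06984 m
A Layer 3: 660 × 1.5×10⁻⁴ × 0.33 = 0.03267 m
A total: 0.16587 m
B 0.3 × 1.6×10⁻⁴ × 250 = 0.01200 m
B Layer 2: 0.26 × 370 × 1.5×10⁻⁴ = 0.01443 m
B 620–1490 m: 0.38 × 0.95×10⁻⁴ × 870 = 0.031407 m
B total: 0.057837 m
Difference: 0.16587 − 0.057837 = 0.108033 m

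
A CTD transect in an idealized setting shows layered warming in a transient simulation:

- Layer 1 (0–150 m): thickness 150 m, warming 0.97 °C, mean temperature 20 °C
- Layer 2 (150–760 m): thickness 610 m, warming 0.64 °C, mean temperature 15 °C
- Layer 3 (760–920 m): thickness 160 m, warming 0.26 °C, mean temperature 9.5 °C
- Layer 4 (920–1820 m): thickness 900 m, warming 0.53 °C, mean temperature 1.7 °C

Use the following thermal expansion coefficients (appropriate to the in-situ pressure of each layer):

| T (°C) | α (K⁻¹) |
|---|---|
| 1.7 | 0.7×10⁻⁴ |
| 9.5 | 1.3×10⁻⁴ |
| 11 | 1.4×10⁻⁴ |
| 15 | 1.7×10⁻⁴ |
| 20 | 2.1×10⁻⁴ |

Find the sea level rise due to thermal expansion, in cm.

Δh = 13.6 cm

Layer 1 at 20 °C → α = 2.1×10⁻⁴ K⁻¹
Layer 2 at 15 °C → α = 1.7×10⁻⁴ K⁻¹
Layer 3 at 9.5 °C → α = 1.3×10⁻⁴ K⁻¹
Layer 4 at 1.7 °C → α = 0.7×10⁻⁴ K⁻¹
0–150 m: 150 × 0.97 × 2.1×10⁻⁴ = 0.030555 m
0.64 × 610 × 1.7×10⁻⁴ = 0.066368 m
Layer 3: 0.26 × 1.3×10⁻⁴ × 160 = 0.005408 m
920–1820 m: 0.7×10⁻⁴ × 0.53 × 900 = 0.03339 m
Δh = 0.030555 + 0.066368 + 0.005408 + 0.03339 = 0.135721 m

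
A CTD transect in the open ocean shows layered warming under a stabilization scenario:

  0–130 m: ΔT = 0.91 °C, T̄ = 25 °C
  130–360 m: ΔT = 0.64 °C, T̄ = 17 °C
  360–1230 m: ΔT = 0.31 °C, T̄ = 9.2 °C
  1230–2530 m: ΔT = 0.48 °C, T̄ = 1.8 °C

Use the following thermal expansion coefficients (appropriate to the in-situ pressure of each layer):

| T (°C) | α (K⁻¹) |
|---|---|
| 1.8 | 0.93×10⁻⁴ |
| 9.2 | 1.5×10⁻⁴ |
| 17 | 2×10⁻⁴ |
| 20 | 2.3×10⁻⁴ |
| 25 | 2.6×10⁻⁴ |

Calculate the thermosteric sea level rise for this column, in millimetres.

Layer 1 at 25 °C → α = 2.6×10⁻⁴ K⁻¹
Layer 2 at 17 °C → α = 2×10⁻⁴ K⁻¹
Layer 3 at 9.2 °C → α = 1.5×10⁻⁴ K⁻¹
Layer 4 at 1.8 °C → α = 0.93×10⁻⁴ K⁻¹
0–130 m: 130 × 0.91 × 2.6×10⁻⁴ = 0.030758 m
2×10⁻⁴ × 230 × 0.64 = 0.02944 m
0.31 × 1.5×10⁻⁴ × 870 = 0.040455 m
1230–2530 m: 1300 × 0.48 × 0.93×10⁻⁴ = 0.058032 m
Δh = 0.030758 + 0.02944 + 0.040455 + 0.058032 = 0.158685 m ≈ 160 mm

Δh ≈ 160 mm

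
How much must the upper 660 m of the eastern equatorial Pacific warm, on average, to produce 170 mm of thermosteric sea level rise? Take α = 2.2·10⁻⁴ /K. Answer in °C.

about 1.2 °C

ΔT = Δh/(αH) = 0.17 / (2.2×10⁻⁴ × 660) ≈ 1.171 °C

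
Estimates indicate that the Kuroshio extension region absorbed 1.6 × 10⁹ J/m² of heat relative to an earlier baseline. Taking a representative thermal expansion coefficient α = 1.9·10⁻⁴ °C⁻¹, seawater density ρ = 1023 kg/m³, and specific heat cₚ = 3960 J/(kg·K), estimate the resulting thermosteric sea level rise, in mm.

Δh = αQ/(ρcₚ) = 1.9×10⁻⁴ × 1.6×10⁹ / (1023 × 3960) ≈ 0.075042 m

Δh ≈ 75 mm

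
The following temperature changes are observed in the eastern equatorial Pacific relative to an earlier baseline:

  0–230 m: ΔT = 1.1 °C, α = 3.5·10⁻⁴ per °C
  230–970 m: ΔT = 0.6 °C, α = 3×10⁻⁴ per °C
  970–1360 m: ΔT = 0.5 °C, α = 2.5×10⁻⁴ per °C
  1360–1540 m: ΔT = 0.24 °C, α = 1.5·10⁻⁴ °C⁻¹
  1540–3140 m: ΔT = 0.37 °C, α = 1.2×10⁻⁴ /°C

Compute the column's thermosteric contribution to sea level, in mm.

1.1 × 230 × 3.5×10⁻⁴ = 0.08855 m
230–970 m: 740 × 0.6 × 3×10⁻⁴ = 0.13320 m
Layer 3: 390 × 2.5×10⁻⁴ × 0.5 = 0.04875 m
180 × 1.5×10⁻⁴ × 0.24 = 0.00648 m
Layer 5: 1600 × 1.2×10⁻⁴ × 0.37 = 0.07104 m
Δh = 0.08855 + 0.13320 + 0.04875 + 0.00648 + 0.07104 = 0.34802 m

348 mm of thermosteric rise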